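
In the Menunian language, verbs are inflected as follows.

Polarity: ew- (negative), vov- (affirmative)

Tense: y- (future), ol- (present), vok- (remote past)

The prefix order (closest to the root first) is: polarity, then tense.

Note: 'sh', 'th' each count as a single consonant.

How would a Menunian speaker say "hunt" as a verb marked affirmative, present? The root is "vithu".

olvovvithu

Attach polarity affirmative vov- → vovvithu.
Attach tense present ol- → olvovvithu.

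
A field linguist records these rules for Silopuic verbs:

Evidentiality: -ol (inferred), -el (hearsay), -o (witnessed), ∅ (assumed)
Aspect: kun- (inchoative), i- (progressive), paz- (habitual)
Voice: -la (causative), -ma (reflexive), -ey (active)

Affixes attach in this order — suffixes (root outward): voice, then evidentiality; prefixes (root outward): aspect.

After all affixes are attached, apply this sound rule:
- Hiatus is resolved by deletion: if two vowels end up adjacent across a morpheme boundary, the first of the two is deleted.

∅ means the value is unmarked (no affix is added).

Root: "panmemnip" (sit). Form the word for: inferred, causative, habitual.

pazpanmemniplol

Attach voice causative -la → panmemnipla.
Attach aspect habitual paz- → pazpanmemnipla.
Attach evidentiality inferred -ol → pazpanmemniplaol.
Apply vowel deletion: pazpanmemniplaol → pazpanmemniplol.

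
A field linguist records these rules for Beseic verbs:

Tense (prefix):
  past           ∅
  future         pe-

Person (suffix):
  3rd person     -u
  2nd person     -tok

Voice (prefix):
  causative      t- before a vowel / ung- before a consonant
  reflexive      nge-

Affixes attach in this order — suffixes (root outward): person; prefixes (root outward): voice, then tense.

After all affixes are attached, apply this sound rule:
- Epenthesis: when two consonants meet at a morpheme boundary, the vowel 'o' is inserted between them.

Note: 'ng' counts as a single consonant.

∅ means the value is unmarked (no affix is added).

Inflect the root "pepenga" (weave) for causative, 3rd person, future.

Attach voice causative ung- (before consonant 'p') → ungpepenga.
Attach tense future pe- → peungpepenga.
Attach person 3rd person -u → peungpepengau.
Apply epenthesis: peungpepengau → peungopepengau.

peungopepengau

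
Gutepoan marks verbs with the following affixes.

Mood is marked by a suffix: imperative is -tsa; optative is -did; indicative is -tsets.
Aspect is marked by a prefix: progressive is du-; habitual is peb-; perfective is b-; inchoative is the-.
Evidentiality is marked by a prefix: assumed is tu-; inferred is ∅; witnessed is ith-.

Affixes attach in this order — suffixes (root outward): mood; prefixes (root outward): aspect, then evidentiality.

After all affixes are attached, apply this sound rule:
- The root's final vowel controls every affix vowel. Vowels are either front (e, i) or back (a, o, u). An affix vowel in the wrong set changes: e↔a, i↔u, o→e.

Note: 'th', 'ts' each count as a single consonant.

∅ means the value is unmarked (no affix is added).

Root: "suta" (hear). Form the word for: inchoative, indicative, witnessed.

Attach aspect inchoative the- → thesuta.
Attach mood indicative -tsets → thesutatsets.
Attach evidentiality witnessed ith- → iththesutatsets.
Apply vowel harmony: iththesutatsets → uththasutatsats.

uththasutatsats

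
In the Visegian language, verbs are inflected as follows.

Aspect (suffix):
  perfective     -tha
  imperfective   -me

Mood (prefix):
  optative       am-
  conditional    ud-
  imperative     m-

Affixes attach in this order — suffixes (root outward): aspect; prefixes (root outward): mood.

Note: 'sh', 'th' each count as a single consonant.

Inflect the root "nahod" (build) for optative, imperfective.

Attach mood optative am- → amnahod.
Attach aspect imperfective -me → amnahodme.

amnahodme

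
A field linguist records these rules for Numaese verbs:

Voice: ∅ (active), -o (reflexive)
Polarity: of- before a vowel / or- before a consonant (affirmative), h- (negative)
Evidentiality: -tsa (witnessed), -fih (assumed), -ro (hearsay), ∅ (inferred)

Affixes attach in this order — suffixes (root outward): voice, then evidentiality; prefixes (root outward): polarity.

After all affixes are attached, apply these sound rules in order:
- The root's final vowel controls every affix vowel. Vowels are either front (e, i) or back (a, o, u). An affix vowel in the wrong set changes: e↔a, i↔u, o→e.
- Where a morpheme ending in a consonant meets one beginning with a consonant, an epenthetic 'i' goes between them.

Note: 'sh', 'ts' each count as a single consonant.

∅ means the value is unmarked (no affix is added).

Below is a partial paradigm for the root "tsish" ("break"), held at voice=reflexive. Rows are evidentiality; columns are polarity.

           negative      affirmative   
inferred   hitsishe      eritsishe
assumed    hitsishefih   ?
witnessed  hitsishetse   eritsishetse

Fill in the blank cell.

Attach voice reflexive -o → tsisho.
Attach evidentiality assumed -fih → tsishofih.
Attach polarity affirmative or- (before consonant 'ts') → ortsishofih.
Apply vowel harmony: ortsishofih → ertsishefih.
Apply epenthesis: ertsishefih → eritsishefih.

eritsishefih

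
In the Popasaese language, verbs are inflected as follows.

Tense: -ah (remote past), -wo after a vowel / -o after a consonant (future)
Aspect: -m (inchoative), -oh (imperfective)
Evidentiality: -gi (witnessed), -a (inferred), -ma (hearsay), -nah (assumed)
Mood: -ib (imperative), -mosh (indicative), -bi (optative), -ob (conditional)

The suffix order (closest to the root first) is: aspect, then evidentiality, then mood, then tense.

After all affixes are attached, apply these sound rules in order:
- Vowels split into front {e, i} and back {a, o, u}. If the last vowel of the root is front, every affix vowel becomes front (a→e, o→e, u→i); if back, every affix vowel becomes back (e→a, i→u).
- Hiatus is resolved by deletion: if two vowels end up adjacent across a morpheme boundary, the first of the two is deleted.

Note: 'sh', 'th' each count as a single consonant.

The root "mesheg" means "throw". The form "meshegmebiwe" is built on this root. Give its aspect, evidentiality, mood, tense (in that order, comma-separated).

Segment: mesheg-m-a-bi-wo.
aspect: -m → inchoative.
evidentiality: -a → inferred.
mood: -bi → optative.
tense: -wo/o → future.

inchoative, inferred, optative, future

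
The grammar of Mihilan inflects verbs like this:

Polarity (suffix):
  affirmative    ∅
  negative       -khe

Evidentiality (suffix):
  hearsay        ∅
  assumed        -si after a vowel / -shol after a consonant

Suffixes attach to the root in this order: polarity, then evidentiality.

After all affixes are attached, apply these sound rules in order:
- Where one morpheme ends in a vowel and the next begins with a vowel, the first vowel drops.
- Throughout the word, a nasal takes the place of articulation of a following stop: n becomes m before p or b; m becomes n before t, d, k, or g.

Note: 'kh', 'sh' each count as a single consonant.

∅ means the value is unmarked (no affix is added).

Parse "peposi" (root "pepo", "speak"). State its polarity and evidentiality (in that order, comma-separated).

affirmative, assumed

Segment: pepo-si.
polarity: ∅ → affirmative.
evidentiality: -si/shol → assumed.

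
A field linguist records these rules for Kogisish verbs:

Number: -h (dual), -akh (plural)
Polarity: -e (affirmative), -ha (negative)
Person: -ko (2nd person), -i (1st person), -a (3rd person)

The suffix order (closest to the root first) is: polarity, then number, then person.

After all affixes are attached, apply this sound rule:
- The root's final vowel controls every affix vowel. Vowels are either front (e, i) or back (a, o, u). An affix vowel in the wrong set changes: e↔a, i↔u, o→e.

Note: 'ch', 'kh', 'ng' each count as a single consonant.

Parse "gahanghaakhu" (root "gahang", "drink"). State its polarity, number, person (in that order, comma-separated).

Segment: gahang-ha-akh-i.
polarity: -ha → negative.
number: -akh → plural.
person: -i → 1st person.

negative, plural, 1st person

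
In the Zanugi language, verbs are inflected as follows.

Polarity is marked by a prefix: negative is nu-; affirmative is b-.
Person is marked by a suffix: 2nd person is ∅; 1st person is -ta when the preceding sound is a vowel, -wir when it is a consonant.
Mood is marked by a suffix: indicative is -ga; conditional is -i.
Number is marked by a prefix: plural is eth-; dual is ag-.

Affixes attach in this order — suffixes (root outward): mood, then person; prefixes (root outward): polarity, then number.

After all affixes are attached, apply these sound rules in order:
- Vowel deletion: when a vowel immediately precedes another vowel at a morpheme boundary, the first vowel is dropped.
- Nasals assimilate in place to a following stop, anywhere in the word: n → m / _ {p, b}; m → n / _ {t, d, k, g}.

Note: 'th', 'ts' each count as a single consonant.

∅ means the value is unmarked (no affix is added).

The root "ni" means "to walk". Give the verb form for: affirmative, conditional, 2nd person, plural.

Attach polarity affirmative b- → bni.
Attach mood conditional -i → bnii.
person = 2nd person: zero marking, form stays bnii.
Attach number plural eth- → ethbnii.
Apply vowel deletion: ethbnii → ethbni.
Nasal assimilation: no change.

ethbni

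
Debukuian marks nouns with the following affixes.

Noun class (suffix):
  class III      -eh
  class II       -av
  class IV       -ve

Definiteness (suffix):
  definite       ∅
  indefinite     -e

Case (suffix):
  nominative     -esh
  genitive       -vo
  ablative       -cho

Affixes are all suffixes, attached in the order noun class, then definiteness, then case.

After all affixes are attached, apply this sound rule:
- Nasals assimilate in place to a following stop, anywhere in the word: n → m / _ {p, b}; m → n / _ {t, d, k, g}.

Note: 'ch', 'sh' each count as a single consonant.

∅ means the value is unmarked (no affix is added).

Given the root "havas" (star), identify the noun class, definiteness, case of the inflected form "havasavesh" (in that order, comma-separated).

Segment: havas-av-esh.
noun class: -av → class II.
definiteness: ∅ → definite.
case: -esh → nominative.

class II, definite, nominative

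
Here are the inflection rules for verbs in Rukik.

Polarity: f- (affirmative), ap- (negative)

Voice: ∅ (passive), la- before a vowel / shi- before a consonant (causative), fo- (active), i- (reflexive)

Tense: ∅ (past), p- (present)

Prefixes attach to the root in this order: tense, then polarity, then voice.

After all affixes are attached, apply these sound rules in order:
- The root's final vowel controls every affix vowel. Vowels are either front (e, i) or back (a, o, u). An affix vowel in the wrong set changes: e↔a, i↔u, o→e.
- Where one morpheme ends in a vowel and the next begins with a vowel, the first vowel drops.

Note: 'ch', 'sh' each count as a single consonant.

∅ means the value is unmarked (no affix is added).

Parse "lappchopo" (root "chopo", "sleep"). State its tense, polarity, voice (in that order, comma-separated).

present, negative, causative

Segment: la-ap-p-chopo.
tense: p- → present.
polarity: ap- → negative.
voice: la/shi- → causative.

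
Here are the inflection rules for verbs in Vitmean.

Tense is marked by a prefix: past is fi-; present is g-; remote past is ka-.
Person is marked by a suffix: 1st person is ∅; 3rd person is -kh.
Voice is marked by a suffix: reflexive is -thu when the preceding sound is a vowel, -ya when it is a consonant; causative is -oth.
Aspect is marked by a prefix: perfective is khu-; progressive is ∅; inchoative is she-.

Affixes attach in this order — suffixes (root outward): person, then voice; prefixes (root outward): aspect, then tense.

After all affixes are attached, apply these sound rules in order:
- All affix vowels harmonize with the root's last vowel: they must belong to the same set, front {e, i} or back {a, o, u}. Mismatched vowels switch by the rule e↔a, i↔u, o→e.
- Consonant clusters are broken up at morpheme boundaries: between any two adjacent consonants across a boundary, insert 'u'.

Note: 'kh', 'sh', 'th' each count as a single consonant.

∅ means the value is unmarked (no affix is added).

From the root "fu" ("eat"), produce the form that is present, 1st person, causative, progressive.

gufuoth

aspect = progressive: zero marking, form stays fu.
Attach tense present g- → gfu.
person = 1st person: zero marking, form stays gfu.
Attach voice causative -oth → gfuoth.
Vowel harmony: no change.
Apply epenthesis: gfuoth → gufuoth.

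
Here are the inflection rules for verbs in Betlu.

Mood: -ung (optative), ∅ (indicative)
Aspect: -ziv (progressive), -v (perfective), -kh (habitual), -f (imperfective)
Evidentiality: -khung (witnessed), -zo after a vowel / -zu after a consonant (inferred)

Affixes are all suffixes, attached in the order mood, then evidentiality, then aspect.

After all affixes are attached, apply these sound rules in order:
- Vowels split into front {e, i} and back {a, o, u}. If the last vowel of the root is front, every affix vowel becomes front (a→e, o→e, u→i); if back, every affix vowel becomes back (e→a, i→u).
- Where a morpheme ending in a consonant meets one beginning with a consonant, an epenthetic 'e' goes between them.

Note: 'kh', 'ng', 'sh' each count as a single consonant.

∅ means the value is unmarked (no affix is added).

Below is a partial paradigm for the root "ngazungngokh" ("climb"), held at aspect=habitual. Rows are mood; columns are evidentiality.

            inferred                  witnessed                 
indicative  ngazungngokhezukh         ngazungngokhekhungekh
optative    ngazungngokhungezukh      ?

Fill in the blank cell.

ngazungngokhungekhungekh

Attach mood optative -ung → ngazungngokhung.
Attach evidentiality witnessed -khung → ngazungngokhungkhung.
Attach aspect habitual -kh → ngazungngokhungkhungkh.
Vowel harmony: no change.
Apply epenthesis: ngazungngokhungkhungkh → ngazungngokhungekhungekh.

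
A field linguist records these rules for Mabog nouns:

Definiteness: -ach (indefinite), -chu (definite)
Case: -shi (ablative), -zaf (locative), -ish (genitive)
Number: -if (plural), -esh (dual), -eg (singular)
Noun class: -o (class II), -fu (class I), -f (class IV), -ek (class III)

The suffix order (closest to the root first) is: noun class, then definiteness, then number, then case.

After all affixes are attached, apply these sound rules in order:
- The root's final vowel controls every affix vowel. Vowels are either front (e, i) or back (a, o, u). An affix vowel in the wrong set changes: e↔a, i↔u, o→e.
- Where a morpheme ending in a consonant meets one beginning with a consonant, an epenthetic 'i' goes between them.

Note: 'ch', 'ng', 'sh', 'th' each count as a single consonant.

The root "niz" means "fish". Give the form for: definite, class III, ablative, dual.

Attach noun class class III -ek → nizek.
Attach definiteness definite -chu → nizekchu.
Attach number dual -esh → nizekchuesh.
Attach case ablative -shi → nizekchueshshi.
Apply vowel harmony: nizekchueshshi → nizekchieshshi.
Apply epenthesis: nizekchieshshi → nizekichieshishi.

nizekichieshishi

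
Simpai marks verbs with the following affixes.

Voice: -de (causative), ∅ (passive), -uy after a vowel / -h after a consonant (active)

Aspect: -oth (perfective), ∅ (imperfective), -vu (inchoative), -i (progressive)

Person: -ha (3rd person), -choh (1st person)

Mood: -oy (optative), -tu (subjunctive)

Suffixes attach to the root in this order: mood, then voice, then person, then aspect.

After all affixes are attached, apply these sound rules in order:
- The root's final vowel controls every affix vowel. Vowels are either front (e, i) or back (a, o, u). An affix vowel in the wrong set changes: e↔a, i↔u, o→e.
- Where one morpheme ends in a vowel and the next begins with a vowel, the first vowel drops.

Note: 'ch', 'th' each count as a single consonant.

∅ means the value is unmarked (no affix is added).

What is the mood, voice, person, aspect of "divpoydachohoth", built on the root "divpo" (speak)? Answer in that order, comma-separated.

Segment: divpo-oy-de-choh-oth.
mood: -oy → optative.
voice: -de → causative.
person: -choh → 1st person.
aspect: -oth → perfective.

optative, causative, 1st person, perfective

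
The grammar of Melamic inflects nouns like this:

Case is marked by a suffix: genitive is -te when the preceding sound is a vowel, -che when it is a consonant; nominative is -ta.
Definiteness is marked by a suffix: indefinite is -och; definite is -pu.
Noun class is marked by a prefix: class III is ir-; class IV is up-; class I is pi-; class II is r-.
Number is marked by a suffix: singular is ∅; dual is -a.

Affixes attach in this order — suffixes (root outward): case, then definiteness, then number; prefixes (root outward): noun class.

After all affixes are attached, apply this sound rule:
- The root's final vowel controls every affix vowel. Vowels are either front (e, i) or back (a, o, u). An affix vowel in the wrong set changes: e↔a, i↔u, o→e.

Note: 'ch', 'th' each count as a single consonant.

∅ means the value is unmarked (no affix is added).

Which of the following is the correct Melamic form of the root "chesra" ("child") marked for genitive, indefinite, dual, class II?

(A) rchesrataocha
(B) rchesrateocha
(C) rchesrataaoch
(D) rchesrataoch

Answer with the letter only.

A

Attach case genitive -te (after vowel 'a') → chesrate.
Attach noun class class II r- → rchesrate.
Attach definiteness indefinite -och → rchesrateoch.
Attach number dual -a → rchesrateocha.
Apply vowel harmony: rchesrateocha → rchesrataocha.
So the correct form is rchesrataocha, option (A).
(B) rchesrateocha is wrong: it fails to apply the sound rule(s).
(D) rchesrataoch is wrong: it uses singular instead of dual for number.
(C) rchesrataaoch is wrong: it has the affixes in the wrong order.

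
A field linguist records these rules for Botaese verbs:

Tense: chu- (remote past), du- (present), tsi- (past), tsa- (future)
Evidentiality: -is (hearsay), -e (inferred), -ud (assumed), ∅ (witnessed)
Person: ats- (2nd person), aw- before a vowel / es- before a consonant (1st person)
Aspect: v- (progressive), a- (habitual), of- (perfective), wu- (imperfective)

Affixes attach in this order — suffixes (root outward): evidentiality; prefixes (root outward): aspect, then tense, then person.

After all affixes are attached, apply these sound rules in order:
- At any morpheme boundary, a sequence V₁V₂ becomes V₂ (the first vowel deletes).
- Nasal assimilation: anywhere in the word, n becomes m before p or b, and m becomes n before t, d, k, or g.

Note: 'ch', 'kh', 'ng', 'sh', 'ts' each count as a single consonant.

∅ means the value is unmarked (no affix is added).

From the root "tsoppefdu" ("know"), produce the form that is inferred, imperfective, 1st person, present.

esduwutsoppefde

Attach aspect imperfective wu- → wutsoppefdu.
Attach tense present du- → duwutsoppefdu.
Attach evidentiality inferred -e → duwutsoppefdue.
Attach person 1st person es- (before consonant 'd') → esduwutsoppefdue.
Apply vowel deletion: esduwutsoppefdue → esduwutsoppefde.
Nasal assimilation: no change.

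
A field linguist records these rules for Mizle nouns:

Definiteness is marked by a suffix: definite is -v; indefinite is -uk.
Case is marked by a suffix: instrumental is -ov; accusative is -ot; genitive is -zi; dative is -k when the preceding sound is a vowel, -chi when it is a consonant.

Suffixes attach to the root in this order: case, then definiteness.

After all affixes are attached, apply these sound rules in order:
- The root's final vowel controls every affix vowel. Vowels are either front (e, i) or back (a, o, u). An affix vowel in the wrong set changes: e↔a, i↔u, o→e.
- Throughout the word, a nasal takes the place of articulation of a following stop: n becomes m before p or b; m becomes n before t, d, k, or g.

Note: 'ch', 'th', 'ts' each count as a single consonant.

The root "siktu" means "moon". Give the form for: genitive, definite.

siktuzuv

Attach case genitive -zi → siktuzi.
Attach definiteness definite -v → siktuziv.
Apply vowel harmony: siktuziv → siktuzuv.
Nasal assimilation: no change.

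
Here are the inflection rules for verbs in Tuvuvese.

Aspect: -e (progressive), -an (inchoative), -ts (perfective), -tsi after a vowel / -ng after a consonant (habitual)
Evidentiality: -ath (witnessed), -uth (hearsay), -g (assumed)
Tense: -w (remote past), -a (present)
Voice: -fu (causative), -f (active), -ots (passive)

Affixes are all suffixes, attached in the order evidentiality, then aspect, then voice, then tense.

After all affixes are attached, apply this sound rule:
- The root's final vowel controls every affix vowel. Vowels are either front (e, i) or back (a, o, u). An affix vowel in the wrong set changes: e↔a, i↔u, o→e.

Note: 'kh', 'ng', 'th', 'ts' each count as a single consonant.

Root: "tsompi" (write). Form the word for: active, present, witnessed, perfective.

Attach evidentiality witnessed -ath → tsompiath.
Attach aspect perfective -ts → tsompiathts.
Attach voice active -f → tsompiathtsf.
Attach tense present -a → tsompiathtsfa.
Apply vowel harmony: tsompiathtsfa → tsompiethtsfe.

tsompiethtsfe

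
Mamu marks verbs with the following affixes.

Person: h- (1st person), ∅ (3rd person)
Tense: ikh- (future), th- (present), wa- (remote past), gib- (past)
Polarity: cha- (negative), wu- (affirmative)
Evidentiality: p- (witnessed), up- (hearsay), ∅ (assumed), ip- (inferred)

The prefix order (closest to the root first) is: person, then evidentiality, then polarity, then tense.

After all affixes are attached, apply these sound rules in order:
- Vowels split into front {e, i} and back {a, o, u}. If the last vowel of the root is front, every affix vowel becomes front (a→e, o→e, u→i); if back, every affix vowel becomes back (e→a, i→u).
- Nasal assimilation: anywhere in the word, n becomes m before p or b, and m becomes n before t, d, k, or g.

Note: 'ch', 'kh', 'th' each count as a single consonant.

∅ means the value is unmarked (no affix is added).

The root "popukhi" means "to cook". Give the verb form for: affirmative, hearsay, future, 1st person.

Attach person 1st person h- → hpopukhi.
Attach evidentiality hearsay up- → uphpopukhi.
Attach polarity affirmative wu- → wuuphpopukhi.
Attach tense future ikh- → ikhwuuphpopukhi.
Apply vowel harmony: ikhwuuphpopukhi → ikhwiiphpopukhi.
Nasal assimilation: no change.

ikhwiiphpopukhi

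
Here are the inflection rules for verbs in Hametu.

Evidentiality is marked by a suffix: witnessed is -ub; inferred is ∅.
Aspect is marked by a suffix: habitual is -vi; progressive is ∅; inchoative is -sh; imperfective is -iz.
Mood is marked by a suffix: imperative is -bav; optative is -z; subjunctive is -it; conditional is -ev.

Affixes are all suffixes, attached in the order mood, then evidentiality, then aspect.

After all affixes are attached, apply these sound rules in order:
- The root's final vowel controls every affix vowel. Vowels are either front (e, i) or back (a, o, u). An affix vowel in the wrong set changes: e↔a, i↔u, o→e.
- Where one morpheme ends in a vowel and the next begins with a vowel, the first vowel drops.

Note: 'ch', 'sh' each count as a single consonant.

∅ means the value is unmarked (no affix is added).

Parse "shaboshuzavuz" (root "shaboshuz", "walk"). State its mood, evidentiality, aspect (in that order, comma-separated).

Segment: shaboshuz-ev-iz.
mood: -ev → conditional.
evidentiality: ∅ → inferred.
aspect: -iz → imperfective.

conditional, inferred, imperfective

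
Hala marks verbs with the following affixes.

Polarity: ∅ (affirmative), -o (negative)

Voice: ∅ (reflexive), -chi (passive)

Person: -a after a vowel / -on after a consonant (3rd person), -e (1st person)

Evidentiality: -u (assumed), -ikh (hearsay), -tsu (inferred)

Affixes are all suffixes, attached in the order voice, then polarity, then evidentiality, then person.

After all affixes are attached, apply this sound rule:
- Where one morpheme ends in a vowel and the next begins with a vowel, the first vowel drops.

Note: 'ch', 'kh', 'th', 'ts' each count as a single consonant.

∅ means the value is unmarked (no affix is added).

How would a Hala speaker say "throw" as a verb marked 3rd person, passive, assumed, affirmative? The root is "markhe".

markhecha

Attach voice passive -chi → markhechi.
polarity = affirmative: zero marking, form stays markhechi.
Attach evidentiality assumed -u → markhechiu.
Attach person 3rd person -a (after vowel 'u') → markhechiua.
Apply vowel deletion: markhechiua → markhecha.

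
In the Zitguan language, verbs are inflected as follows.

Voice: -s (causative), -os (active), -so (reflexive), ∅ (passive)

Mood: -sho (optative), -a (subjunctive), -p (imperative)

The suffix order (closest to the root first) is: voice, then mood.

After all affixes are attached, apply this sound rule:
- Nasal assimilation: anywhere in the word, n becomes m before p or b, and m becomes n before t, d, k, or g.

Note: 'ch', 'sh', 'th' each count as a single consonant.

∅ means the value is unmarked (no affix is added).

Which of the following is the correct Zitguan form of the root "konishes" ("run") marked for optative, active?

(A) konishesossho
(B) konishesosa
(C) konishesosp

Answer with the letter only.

Attach voice active -os → konishesos.
Attach mood optative -sho → konishesossho.
Nasal assimilation: no change.
So the correct form is konishesossho, option (A).
(B) konishesosa is wrong: it uses subjunctive instead of optative for mood.
(C) konishesosp is wrong: it uses imperative instead of optative for mood.

A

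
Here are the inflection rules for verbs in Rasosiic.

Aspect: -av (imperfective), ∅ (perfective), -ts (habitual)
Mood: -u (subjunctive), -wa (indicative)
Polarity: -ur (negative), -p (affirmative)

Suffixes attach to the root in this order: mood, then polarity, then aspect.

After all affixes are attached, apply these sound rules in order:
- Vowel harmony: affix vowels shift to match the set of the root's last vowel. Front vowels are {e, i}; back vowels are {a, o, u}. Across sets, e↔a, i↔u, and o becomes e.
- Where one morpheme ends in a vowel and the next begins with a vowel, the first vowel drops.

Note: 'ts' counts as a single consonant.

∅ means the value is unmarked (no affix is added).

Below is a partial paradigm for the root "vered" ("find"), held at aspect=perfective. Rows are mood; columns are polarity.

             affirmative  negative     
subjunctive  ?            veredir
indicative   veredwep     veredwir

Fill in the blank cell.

veredip

Attach mood subjunctive -u → veredu.
Attach polarity affirmative -p → veredup.
aspect = perfective: zero marking, form stays veredup.
Apply vowel harmony: veredup → veredip.
Vowel deletion: no change.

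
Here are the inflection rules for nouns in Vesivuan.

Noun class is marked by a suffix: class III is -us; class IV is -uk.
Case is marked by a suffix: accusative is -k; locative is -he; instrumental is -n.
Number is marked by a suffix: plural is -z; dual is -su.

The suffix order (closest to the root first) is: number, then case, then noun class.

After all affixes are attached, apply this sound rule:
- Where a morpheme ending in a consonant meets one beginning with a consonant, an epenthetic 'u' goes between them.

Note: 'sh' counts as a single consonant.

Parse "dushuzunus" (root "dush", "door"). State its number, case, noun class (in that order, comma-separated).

Segment: dush-z-n-us.
number: -z → plural.
case: -n → instrumental.
noun class: -us → class III.

plural, instrumental, class III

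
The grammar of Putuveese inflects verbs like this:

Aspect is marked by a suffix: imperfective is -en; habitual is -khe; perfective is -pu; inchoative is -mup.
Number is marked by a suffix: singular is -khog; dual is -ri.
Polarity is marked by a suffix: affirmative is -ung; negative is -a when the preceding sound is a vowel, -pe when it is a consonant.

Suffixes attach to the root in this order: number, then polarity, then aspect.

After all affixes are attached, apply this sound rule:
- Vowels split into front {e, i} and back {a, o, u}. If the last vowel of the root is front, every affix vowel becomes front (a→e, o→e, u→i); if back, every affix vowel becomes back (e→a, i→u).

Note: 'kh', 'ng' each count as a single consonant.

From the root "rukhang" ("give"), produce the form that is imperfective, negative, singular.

rukhangkhogpaan

Attach number singular -khog → rukhangkhog.
Attach polarity negative -pe (after consonant 'g') → rukhangkhogpe.
Attach aspect imperfective -en → rukhangkhogpeen.
Apply vowel harmony: rukhangkhogpeen → rukhangkhogpaan.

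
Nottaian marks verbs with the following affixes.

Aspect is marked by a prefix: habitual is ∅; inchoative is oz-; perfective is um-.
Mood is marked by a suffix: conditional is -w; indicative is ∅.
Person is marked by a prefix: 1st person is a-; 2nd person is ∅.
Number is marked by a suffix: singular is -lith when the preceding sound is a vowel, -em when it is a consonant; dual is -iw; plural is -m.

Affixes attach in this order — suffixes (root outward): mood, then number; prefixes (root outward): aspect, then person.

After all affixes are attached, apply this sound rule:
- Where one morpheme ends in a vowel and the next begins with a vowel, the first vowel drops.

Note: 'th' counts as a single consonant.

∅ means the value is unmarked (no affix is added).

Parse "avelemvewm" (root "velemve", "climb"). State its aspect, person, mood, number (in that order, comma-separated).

habitual, 1st person, conditional, plural

Segment: a-velemve-w-m.
aspect: ∅ → habitual.
person: a- → 1st person.
mood: -w → conditional.
number: -m → plural.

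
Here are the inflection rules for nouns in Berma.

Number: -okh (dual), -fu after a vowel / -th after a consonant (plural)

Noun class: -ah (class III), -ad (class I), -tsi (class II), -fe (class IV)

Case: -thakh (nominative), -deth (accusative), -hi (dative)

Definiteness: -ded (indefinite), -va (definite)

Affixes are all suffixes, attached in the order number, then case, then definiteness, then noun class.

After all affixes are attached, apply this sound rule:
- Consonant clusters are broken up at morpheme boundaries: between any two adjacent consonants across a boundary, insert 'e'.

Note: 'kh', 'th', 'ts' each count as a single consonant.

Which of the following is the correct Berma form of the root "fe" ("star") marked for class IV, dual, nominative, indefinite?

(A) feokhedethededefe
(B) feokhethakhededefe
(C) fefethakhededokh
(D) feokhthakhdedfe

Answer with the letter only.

B

Attach number dual -okh → feokh.
Attach case nominative -thakh → feokhthakh.
Attach definiteness indefinite -ded → feokhthakhded.
Attach noun class class IV -fe → feokhthakhdedfe.
Apply epenthesis: feokhthakhdedfe → feokhethakhededefe.
So the correct form is feokhethakhededefe, option (B).
(A) feokhedethededefe is wrong: it uses accusative instead of nominative for case.
(C) fefethakhededokh is wrong: it has the affixes in the wrong order.
(D) feokhthakhdedfe is wrong: it fails to apply the sound rule(s).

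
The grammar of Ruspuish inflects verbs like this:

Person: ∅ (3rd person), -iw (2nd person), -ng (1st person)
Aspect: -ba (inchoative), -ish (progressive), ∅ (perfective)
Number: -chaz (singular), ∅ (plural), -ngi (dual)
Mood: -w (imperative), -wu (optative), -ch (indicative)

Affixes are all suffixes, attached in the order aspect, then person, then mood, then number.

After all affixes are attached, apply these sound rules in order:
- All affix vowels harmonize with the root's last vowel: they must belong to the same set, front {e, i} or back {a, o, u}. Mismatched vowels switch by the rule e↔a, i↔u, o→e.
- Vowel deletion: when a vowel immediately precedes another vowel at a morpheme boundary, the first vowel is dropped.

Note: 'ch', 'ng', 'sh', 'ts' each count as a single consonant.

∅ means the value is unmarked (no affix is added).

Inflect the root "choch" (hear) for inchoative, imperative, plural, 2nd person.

chochbuww

Attach aspect inchoative -ba → chochba.
Attach person 2nd person -iw → chochbaiw.
Attach mood imperative -w → chochbaiww.
number = plural: zero marking, form stays chochbaiww.
Apply vowel harmony: chochbaiww → chochbauww.
Apply vowel deletion: chochbauww → chochbuww.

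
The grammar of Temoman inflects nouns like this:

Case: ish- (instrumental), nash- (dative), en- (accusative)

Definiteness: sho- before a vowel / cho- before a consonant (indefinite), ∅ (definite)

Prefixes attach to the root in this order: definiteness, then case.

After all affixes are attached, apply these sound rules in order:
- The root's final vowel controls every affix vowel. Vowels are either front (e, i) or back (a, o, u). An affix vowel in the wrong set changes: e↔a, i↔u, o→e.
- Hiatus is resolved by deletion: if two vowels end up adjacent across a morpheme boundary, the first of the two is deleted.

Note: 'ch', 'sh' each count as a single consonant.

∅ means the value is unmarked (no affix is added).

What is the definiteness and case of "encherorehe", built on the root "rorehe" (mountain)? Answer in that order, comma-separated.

indefinite, accusative

Segment: en-cho-rorehe.
definiteness: sho/cho- → indefinite.
case: en- → accusative.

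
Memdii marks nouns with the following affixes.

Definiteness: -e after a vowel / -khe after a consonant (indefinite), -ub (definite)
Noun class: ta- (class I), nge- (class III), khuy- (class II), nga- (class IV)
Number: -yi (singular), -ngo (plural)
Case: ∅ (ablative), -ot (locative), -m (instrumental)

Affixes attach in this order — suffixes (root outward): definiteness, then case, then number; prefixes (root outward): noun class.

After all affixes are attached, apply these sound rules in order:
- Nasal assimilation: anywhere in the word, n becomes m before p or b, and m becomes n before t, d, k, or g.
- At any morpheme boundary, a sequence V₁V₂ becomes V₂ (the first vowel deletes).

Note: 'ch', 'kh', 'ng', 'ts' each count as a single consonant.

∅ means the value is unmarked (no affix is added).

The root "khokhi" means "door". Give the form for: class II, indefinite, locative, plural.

khuykhokhotngo

Attach noun class class II khuy- → khuykhokhi.
Attach definiteness indefinite -e (after vowel 'i') → khuykhokhie.
Attach case locative -ot → khuykhokhieot.
Attach number plural -ngo → khuykhokhieotngo.
Nasal assimilation: no change.
Apply vowel deletion: khuykhokhieotngo → khuykhokhotngo.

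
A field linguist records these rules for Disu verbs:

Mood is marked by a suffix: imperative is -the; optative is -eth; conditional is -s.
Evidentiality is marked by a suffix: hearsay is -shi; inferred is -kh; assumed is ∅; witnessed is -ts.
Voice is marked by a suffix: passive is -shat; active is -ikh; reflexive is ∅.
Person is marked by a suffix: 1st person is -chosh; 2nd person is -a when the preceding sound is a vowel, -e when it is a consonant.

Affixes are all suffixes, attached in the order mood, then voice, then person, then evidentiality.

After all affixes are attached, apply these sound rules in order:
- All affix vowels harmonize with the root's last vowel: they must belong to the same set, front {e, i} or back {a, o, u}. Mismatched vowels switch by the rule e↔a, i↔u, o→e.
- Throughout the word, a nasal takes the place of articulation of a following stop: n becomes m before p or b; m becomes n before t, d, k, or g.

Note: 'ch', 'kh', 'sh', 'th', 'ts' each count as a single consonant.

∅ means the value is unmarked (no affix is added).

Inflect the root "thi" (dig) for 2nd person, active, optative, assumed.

thiethikhe

Attach mood optative -eth → thieth.
Attach voice active -ikh → thiethikh.
Attach person 2nd person -e (after consonant 'kh') → thiethikhe.
evidentiality = assumed: zero marking, form stays thiethikhe.
Vowel harmony: no change.
Nasal assimilation: no change.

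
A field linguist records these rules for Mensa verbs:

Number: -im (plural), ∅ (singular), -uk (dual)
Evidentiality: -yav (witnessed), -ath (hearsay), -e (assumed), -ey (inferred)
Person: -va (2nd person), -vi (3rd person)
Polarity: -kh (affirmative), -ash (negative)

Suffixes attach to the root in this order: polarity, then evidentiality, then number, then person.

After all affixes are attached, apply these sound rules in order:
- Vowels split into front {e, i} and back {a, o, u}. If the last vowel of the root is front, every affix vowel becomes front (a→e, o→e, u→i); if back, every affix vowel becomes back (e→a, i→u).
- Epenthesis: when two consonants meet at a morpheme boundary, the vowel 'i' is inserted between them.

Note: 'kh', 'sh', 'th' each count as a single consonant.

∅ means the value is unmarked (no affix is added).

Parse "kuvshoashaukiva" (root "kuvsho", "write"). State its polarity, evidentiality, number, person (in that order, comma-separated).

Segment: kuvsho-ash-e-uk-va.
polarity: -ash → negative.
evidentiality: -e → assumed.
number: -uk → dual.
person: -va → 2nd person.

negative, assumed, dual, 2nd person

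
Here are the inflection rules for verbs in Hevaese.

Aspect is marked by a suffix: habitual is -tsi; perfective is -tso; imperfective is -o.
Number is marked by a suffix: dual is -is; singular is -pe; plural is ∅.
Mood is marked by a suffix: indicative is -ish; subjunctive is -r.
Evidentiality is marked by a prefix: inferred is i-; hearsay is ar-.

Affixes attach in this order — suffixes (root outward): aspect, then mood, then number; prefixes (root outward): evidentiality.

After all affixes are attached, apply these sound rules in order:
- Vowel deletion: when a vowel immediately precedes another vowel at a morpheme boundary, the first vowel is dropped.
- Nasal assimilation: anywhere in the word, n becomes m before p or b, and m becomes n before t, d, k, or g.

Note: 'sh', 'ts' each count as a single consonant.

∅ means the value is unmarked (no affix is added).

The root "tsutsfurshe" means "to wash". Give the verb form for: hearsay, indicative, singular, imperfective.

Attach evidentiality hearsay ar- → artsutsfurshe.
Attach aspect imperfective -o → artsutsfursheo.
Attach mood indicative -ish → artsutsfursheoish.
Attach number singular -pe → artsutsfursheoishpe.
Apply vowel deletion: artsutsfursheoishpe → artsutsfurshishpe.
Nasal assimilation: no change.

artsutsfurshishpe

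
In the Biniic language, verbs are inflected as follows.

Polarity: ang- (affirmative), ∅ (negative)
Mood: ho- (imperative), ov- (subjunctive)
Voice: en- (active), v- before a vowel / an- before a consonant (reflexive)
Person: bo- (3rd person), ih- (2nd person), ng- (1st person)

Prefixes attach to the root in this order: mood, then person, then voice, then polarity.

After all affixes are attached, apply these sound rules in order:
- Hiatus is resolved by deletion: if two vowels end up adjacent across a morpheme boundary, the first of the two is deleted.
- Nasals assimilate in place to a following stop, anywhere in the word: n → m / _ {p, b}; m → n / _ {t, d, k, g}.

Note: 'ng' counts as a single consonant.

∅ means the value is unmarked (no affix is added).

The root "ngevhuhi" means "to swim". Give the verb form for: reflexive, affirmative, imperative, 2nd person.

Attach mood imperative ho- → hongevhuhi.
Attach person 2nd person ih- → ihhongevhuhi.
Attach voice reflexive v- (before vowel 'i') → vihhongevhuhi.
Attach polarity affirmative ang- → angvihhongevhuhi.
Vowel deletion: no change.
Nasal assimilation: no change.

angvihhongevhuhi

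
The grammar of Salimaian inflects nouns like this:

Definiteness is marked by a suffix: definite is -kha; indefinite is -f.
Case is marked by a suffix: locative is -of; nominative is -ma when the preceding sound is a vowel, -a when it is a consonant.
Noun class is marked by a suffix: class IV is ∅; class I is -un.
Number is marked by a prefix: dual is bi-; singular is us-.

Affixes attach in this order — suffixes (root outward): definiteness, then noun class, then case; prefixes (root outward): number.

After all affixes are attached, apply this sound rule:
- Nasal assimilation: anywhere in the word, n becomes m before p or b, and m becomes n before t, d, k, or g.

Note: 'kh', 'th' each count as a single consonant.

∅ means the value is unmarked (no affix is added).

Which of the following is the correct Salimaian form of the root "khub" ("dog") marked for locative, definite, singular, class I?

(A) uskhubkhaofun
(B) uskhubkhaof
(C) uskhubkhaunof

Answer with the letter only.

C

Attach definiteness definite -kha → khubkha.
Attach noun class class I -un → khubkhaun.
Attach number singular us- → uskhubkhaun.
Attach case locative -of → uskhubkhaunof.
Nasal assimilation: no change.
So the correct form is uskhubkhaunof, option (C).
(A) uskhubkhaofun is wrong: it has the affixes in the wrong order.
(B) uskhubkhaof is wrong: it uses class IV instead of class I for noun class.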